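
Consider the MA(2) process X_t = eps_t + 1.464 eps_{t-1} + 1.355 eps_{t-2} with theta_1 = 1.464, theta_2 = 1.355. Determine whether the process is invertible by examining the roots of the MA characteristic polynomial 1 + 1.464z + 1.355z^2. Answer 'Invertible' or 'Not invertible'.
\text{Not invertible}

The MA(q) characteristic polynomial is P(z) = 1 + 1.464z + 1.355z^2.
Invertibility requires all roots to lie outside the unit circle, i.e. |z| > 1 for every root.
Set 1 + (1.464) z + (1.355) z^2 = 0, i.e. a z^2 + b z + c = 0 with a = 1.355, b = 1.464, c = 1.
Discriminant D = b^2 - 4ac = (1.464)^2 - 4*(1.355)*1 = 2.143296 - (5.42) = -3.276704.
D < 0, so the roots are the complex-conjugate pair z = (-b +/- i sqrt(-D)) / (2a) = -0.5402 +/- 0.668i.
For a conjugate pair |z|^2 = z * conj(z) = (product of roots) = c/a = 1/(1.355) = 0.738007, so |z| = sqrt(0.738007) = 0.8591 for both roots.
Moduli of all roots: 0.8591, 0.8591.
All moduli strictly greater than 1? No.
Verdict: Not invertible.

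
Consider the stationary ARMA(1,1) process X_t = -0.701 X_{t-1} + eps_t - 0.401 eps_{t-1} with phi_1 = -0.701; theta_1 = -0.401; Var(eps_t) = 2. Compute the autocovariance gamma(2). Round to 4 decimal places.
\gamma(2) = 3.8917

Multiply the model equation by X_{t-k} and take expectations. With theta_0 = psi_0 = 1 and psi_j the MA(infinity) weights, this gives
  gamma(k) - sum_i phi_i gamma(k-i) = c_k,
  c_k = sigma^2 * sum_{j=k..q} theta_j psi_{j-k}   (c_k = 0 for k > q),
using gamma(-m) = gamma(m).
psi-weights needed (psi_j = theta_j + sum_i phi_i psi_{j-i}):
  psi_1 = theta_1 + phi_1 = -0.401 + (-0.701) = -1.102
Right-hand sides:
  c_0 = sigma^2 (1 + theta_1 psi_1) = 2 * (1 + (-0.401)(-1.102)) = 2 * 1.441902 = 2.883804
  c_1 = sigma^2 theta_1 = 2 * (-0.401) = -0.802
  c_2 = 0
Equations for k = 0 and k = 1 (AR order 1):
  gamma(0) = phi_1 gamma(1) + c_0
  gamma(1) = phi_1 gamma(0) + c_1
Substituting the second into the first: gamma(0) (1 - phi_1^2) = c_0 + phi_1 c_1, so
  gamma(0) = (c_0 + phi_1 c_1) / (1 - phi_1^2) = (2.883804 + (-0.701)(-0.802)) / (1 - (-0.701)^2) = 3.446006 / 0.508599 = 6.775487.
  gamma(1) = phi_1 gamma(0) + c_1 = (-0.701)(6.775487) + (-0.802) = -5.551617.
For k = 2 (> q): gamma(2) = phi_1 gamma(1) = (-0.701)(-5.551617) = 3.891683.
Therefore gamma(2) = 3.8917 (to 4 decimal places).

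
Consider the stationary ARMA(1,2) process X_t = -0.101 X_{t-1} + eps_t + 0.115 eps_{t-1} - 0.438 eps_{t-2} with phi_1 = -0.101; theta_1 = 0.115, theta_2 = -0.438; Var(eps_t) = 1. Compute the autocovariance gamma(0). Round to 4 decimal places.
\gamma(0) = 1.1953

Multiply the model equation by X_{t-k} and take expectations. With theta_0 = psi_0 = 1 and psi_j the MA(infinity) weights, this gives
  gamma(k) - sum_i phi_i gamma(k-i) = c_k,
  c_k = sigma^2 * sum_{j=k..q} theta_j psi_{j-k}   (c_k = 0 for k > q),
using gamma(-m) = gamma(m).
psi-weights needed (psi_j = theta_j + sum_i phi_i psi_{j-i}):
  psi_1 = theta_1 + phi_1 = 0.115 + (-0.101) = 0.014
  psi_2 = theta_2 + phi_1 psi_1 = -0.438 + (-0.101)(0.014) = -0.439414
Right-hand sides:
  c_0 = sigma^2 (1 + theta_1 psi_1 + theta_2 psi_2) = 1 * (1 + (0.115)(0.014) + (-0.438)(-0.439414)) = 1 * 1.194073 = 1.194073
  c_1 = sigma^2 (theta_1 + theta_2 psi_1) = 1 * (0.115 + (-0.438)(0.014)) = 0.108868
  c_2 = sigma^2 theta_2 = 1 * (-0.438) = -0.438
Equations for k = 0 and k = 1 (AR order 1):
  gamma(0) = phi_1 gamma(1) + c_0
  gamma(1) = phi_1 gamma(0) + c_1
Substituting the second into the first: gamma(0) (1 - phi_1^2) = c_0 + phi_1 c_1, so
  gamma(0) = (c_0 + phi_1 c_1) / (1 - phi_1^2) = (1.194073 + (-0.101)(0.108868)) / (1 - (-0.101)^2) = 1.183078 / 0.989799 = 1.195271.
Therefore gamma(0) = 1.1953 (to 4 decimal places).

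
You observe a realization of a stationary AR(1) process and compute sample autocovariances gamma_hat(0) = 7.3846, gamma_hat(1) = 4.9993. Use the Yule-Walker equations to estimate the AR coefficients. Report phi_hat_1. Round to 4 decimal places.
\hat\phi_{1} = 0.6770

The Yule-Walker equations for an AR(p) process read, in matrix form,
  Gamma_p phi = r_p,   with   (Gamma_p)_{ij} = gamma(|i - j|),
                       (r_p)_i = gamma(i),   i,j = 1..p.
Substitute the sample gammas (Toeplitz matrix and right-hand side of size 1):
  Gamma_p = [[7.3846]]
  r_p     = [4.9993]
With p = 1 this is the single equation gamma(0) phi_1 = gamma(1):
  phi_hat_1 = gamma(1) / gamma(0) = 4.9993 / 7.3846 = 0.6770.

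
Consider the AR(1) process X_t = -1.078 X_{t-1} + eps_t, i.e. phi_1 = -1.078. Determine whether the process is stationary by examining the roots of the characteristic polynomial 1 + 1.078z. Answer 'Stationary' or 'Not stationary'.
\text{Not stationary}

The AR(p) characteristic polynomial is P(z) = 1 + 1.078z.
Stationarity requires all roots to lie outside the unit circle, i.e. |z| > 1 for every root.
This is linear in z: 1 + (1.078) z = 0  =>  z = -1/(1.078) = -0.927644,  |z| = 0.927644.
Moduli of all roots: 0.9276.
All moduli strictly greater than 1? No.
Verdict: Not stationary.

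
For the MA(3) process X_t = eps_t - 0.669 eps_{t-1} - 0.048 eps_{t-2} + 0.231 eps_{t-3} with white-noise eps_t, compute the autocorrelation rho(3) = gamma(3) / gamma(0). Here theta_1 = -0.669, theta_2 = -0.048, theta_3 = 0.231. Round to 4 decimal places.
\rho(3) = 0.1537

For an MA(q) process with theta_0 = 1, the autocovariance is
  gamma(k) = sigma^2 * sum_{i=0..q-k} theta_i * theta_{i+k},
and rho(k) = gamma(k) / gamma(0). Sigma^2 cancels.
  numerator   = (1)*(0.231) = 0.231.
  denominator = (1)^2 + (-0.669)^2 + (-0.048)^2 + (0.231)^2 = 1.503226.
  rho(3) = 0.231 / 1.503226 = 0.1537.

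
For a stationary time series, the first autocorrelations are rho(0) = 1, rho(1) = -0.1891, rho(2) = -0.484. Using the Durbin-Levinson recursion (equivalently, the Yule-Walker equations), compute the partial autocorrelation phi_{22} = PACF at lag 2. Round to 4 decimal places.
\phi_{22} = -0.5390

The PACF at lag k is phi_{kk}, the last component of the solution
to the Yule-Walker system G_k phi = r_k where
  (G_k)_{ij} = rho(|i - j|), (r_k)_i = rho(i), i,j = 1..k.
Equivalently, Durbin-Levinson gives phi_{kk} iteratively:
  phi_{11} = rho(1)
  phi_{kk} = [rho(k) - sum_{j=1..k-1} phi_{k-1,j} rho(k-j)]
            / [1 - sum_{j=1..k-1} phi_{k-1,j} rho(j)],
  phi_{k,j} = phi_{k-1,j} - phi_{kk} phi_{k-1,k-j},  j = 1..k-1.
Step k = 1:
  phi_11 = rho(1) = -0.1891.
Step k = 2:
  phi_22 = [rho(2) - phi_11 rho(1)] / [1 - phi_11 rho(1)] = [-0.484 - (-0.1891)(-0.1891)] / [1 - (-0.1891)(-0.1891)]
         = -0.51975881 / 0.96424119 = -0.539.
Therefore phi_{22} = -0.5390.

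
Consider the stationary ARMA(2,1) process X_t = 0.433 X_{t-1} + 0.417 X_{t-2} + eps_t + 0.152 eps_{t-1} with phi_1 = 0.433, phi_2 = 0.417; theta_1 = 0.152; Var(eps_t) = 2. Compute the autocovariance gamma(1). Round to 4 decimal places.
\gamma(1) = 5.5297

Multiply the model equation by X_{t-k} and take expectations. With theta_0 = psi_0 = 1 and psi_j the MA(infinity) weights, this gives
  gamma(k) - sum_i phi_i gamma(k-i) = c_k,
  c_k = sigma^2 * sum_{j=k..q} theta_j psi_{j-k}   (c_k = 0 for k > q),
using gamma(-m) = gamma(m).
psi-weights needed (psi_j = theta_j + sum_i phi_i psi_{j-i}):
  psi_1 = theta_1 + phi_1 = 0.152 + (0.433) = 0.585
Right-hand sides:
  c_0 = sigma^2 (1 + theta_1 psi_1) = 2 * (1 + (0.152)(0.585)) = 2 * 1.08892 = 2.17784
  c_1 = sigma^2 theta_1 = 2 * (0.152) = 0.304
  c_2 = 0
Equations for k = 0, 1, 2 (AR order 2, c_2 = 0):
  (E0) gamma(0) = phi_1 gamma(1) + phi_2 gamma(2) + c_0
  (E1) gamma(1) = phi_1 gamma(0) + phi_2 gamma(1) + c_1
  (E2) gamma(2) = phi_1 gamma(1) + phi_2 gamma(0)
From (E1): gamma(1) = A gamma(0) + B with
  A = phi_1 / (1 - phi_2) = 0.433 / 0.583 = 0.74271,   B = c_1 / (1 - phi_2) = 0.304 / 0.583 = 0.521441.
Insert (E2) into (E0): gamma(0) (1 - phi_2^2) = phi_1 (1 + phi_2) gamma(1) + c_0.
  phi_1 (1 + phi_2) = (0.433)(1.417) = 0.613561,   1 - phi_2^2 = 0.826111.
Replace gamma(1) by A gamma(0) + B and collect gamma(0):
  gamma(0) [0.826111 - (0.613561)(0.74271)] = (0.613561)(0.521441) + 2.17784
  gamma(0) * 0.370413 = 2.497776
  gamma(0) = 2.497776 / 0.370413 = 6.743218.
  gamma(1) = A gamma(0) + B = (0.74271)(6.743218) + (0.521441) = 5.529697.
Therefore gamma(1) = 5.5297 (to 4 decimal places).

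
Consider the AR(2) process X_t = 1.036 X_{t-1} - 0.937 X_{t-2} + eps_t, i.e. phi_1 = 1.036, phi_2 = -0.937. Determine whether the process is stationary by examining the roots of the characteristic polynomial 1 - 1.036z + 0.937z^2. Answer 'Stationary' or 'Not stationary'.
\text{Stationary}

The AR(p) characteristic polynomial is P(z) = 1 - 1.036z + 0.937z^2.
Stationarity requires all roots to lie outside the unit circle, i.e. |z| > 1 for every root.
Set 1 + (-1.036) z + (0.937) z^2 = 0, i.e. a z^2 + b z + c = 0 with a = 0.937, b = -1.036, c = 1.
Discriminant D = b^2 - 4ac = (-1.036)^2 - 4*(0.937)*1 = 1.073296 - (3.748) = -2.674704.
D < 0, so the roots are the complex-conjugate pair z = (-b +/- i sqrt(-D)) / (2a) = 0.5528 +/- 0.8727i.
For a conjugate pair |z|^2 = z * conj(z) = (product of roots) = c/a = 1/(0.937) = 1.067236, so |z| = sqrt(1.067236) = 1.0331 for both roots.
Moduli of all roots: 1.0331, 1.0331.
All moduli strictly greater than 1? Yes.
Verdict: Stationary.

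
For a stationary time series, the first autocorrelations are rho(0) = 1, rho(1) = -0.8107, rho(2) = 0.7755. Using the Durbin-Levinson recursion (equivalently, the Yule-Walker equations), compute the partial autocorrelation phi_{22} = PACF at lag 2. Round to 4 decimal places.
\phi_{22} = 0.3450

The PACF at lag k is phi_{kk}, the last component of the solution
to the Yule-Walker system G_k phi = r_k where
  (G_k)_{ij} = rho(|i - j|), (r_k)_i = rho(i), i,j = 1..k.
Equivalently, Durbin-Levinson gives phi_{kk} iteratively:
  phi_{11} = rho(1)
  phi_{kk} = [rho(k) - sum_{j=1..k-1} phi_{k-1,j} rho(k-j)]
            / [1 - sum_{j=1..k-1} phi_{k-1,j} rho(j)],
  phi_{k,j} = phi_{k-1,j} - phi_{kk} phi_{k-1,k-j},  j = 1..k-1.
Step k = 1:
  phi_11 = rho(1) = -0.8107.
Step k = 2:
  phi_22 = [rho(2) - phi_11 rho(1)] / [1 - phi_11 rho(1)] = [0.7755 - (-0.8107)(-0.8107)] / [1 - (-0.8107)(-0.8107)]
         = 0.11826551 / 0.34276551 = 0.345.
Therefore phi_{22} = 0.3450.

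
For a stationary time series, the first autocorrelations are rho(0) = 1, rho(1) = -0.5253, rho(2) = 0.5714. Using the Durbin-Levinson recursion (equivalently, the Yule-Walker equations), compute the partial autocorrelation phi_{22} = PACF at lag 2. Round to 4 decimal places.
\phi_{22} = 0.4081

The PACF at lag k is phi_{kk}, the last component of the solution
to the Yule-Walker system G_k phi = r_k where
  (G_k)_{ij} = rho(|i - j|), (r_k)_i = rho(i), i,j = 1..k.
Equivalently, Durbin-Levinson gives phi_{kk} iteratively:
  phi_{11} = rho(1)
  phi_{kk} = [rho(k) - sum_{j=1..k-1} phi_{k-1,j} rho(k-j)]
            / [1 - sum_{j=1..k-1} phi_{k-1,j} rho(j)],
  phi_{k,j} = phi_{k-1,j} - phi_{kk} phi_{k-1,k-j},  j = 1..k-1.
Step k = 1:
  phi_11 = rho(1) = -0.5253.
Step k = 2:
  phi_22 = [rho(2) - phi_11 rho(1)] / [1 - phi_11 rho(1)] = [0.5714 - (-0.5253)(-0.5253)] / [1 - (-0.5253)(-0.5253)]
         = 0.29545991 / 0.72405991 = 0.4081.
Therefore phi_{22} = 0.4081.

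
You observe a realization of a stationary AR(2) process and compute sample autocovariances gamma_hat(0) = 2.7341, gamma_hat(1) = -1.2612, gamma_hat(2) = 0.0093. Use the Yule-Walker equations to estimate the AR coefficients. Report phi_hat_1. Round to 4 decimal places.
\hat\phi_{1} = -0.5840

The Yule-Walker equations for an AR(p) process read, in matrix form,
  Gamma_p phi = r_p,   with   (Gamma_p)_{ij} = gamma(|i - j|),
                       (r_p)_i = gamma(i),   i,j = 1..p.
Substitute the sample gammas (Toeplitz matrix and right-hand side of size 2):
  Gamma_p = [[2.7341, -1.2612], [-1.2612, 2.7341]]
  r_p     = [-1.2612, 0.0093]
Written out:
  2.7341 phi_1 - 1.2612 phi_2 = -1.2612
  -1.2612 phi_1 + 2.7341 phi_2 = 0.0093
Solve by Cramer's rule:
  det = gamma(0)^2 - gamma(1)^2 = (2.7341)^2 - (-1.2612)^2 = 7.47530281 - 1.59062544 = 5.88467737
  phi_hat_1 = [gamma(1) gamma(0) - gamma(1) gamma(2)] / det = [(-1.2612)(2.7341) - (-1.2612)(0.0093)] / 5.88467737 = -3.43651776 / 5.88467737 = -0.584
  phi_hat_2 = [gamma(0) gamma(2) - gamma(1)^2] / det = [(2.7341)(0.0093) - (-1.2612)^2] / 5.88467737 = -1.56519831 / 5.88467737 = -0.266
So phi_hat = [-0.5840, -0.2660].
Therefore phi_hat_1 = -0.5840.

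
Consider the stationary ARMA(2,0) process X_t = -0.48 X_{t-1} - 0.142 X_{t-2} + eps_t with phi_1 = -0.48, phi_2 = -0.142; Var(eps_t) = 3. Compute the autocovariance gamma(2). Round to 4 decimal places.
\gamma(2) = 0.2222

Multiply the model equation by X_{t-k} and take expectations. With theta_0 = psi_0 = 1 and psi_j the MA(infinity) weights, this gives
  gamma(k) - sum_i phi_i gamma(k-i) = c_k,
  c_k = sigma^2 * sum_{j=k..q} theta_j psi_{j-k}   (c_k = 0 for k > q),
using gamma(-m) = gamma(m).
Pure AR (q = 0): c_0 = sigma^2 = 3, c_k = 0 for k >= 1.
Equations for k = 0, 1, 2 (AR order 2, c_2 = 0):
  (E0) gamma(0) = phi_1 gamma(1) + phi_2 gamma(2) + c_0
  (E1) gamma(1) = phi_1 gamma(0) + phi_2 gamma(1) + c_1
  (E2) gamma(2) = phi_1 gamma(1) + phi_2 gamma(0)
From (E1): gamma(1) = A gamma(0) + B with
  A = phi_1 / (1 - phi_2) = -0.48 / 1.142 = -0.420315,   B = c_1 / (1 - phi_2) = 0 / 1.142 = 0.
Insert (E2) into (E0): gamma(0) (1 - phi_2^2) = phi_1 (1 + phi_2) gamma(1) + c_0.
  phi_1 (1 + phi_2) = (-0.48)(0.858) = -0.41184,   1 - phi_2^2 = 0.979836.
Replace gamma(1) by A gamma(0) + B and collect gamma(0):
  gamma(0) [0.979836 - (-0.41184)(-0.420315)] = c_0 = 3
  gamma(0) * 0.806733 = 3
  gamma(0) = 3 / 0.806733 = 3.718701.
  gamma(1) = A gamma(0) = (-0.420315)(3.718701) = -1.563027.
  gamma(2) = phi_1 gamma(1) + phi_2 gamma(0) = (-0.48)(-1.563027) + (-0.142)(3.718701) = 0.222197.
Therefore gamma(2) = 0.2222 (to 4 decimal places).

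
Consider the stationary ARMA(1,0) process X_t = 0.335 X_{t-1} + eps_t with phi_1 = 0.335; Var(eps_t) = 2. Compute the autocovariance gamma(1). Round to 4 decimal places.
\gamma(1) = 0.7547

Multiply the model equation by X_{t-k} and take expectations. With theta_0 = psi_0 = 1 and psi_j the MA(infinity) weights, this gives
  gamma(k) - sum_i phi_i gamma(k-i) = c_k,
  c_k = sigma^2 * sum_{j=k..q} theta_j psi_{j-k}   (c_k = 0 for k > q),
using gamma(-m) = gamma(m).
Pure AR (q = 0): c_0 = sigma^2 = 2, c_k = 0 for k >= 1.
Equations for k = 0 and k = 1 (AR order 1):
  gamma(0) = phi_1 gamma(1) + c_0
  gamma(1) = phi_1 gamma(0) + c_1
Substituting the second into the first: gamma(0) (1 - phi_1^2) = c_0 + phi_1 c_1, so
  gamma(0) = c_0 / (1 - phi_1^2) = 2 / (1 - (0.335)^2) = 2 / 0.887775 = 2.252823.
  gamma(1) = phi_1 gamma(0) = (0.335)(2.252823) = 0.754696.
Therefore gamma(1) = 0.7547 (to 4 decimal places).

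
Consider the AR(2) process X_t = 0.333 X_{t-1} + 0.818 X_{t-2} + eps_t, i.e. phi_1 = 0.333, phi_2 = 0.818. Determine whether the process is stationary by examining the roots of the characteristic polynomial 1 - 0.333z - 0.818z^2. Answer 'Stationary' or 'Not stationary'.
\text{Not stationary}

The AR(p) characteristic polynomial is P(z) = 1 - 0.333z - 0.818z^2.
Stationarity requires all roots to lie outside the unit circle, i.e. |z| > 1 for every root.
Set 1 + (-0.333) z + (-0.818) z^2 = 0, i.e. a z^2 + b z + c = 0 with a = -0.818, b = -0.333, c = 1.
Discriminant D = b^2 - 4ac = (-0.333)^2 - 4*(-0.818)*1 = 0.110889 - (-3.272) = 3.382889.
D >= 0, so the roots are real: z = (-b +/- sqrt(D)) / (2a) = (0.333 +/- 1.839263) / (-1.636).
  z_1 = (0.333 + 1.839263) / (-1.636) = -1.3278,   |z_1| = 1.3278.
  z_2 = (0.333 - 1.839263) / (-1.636) = 0.9207,   |z_2| = 0.9207.
Moduli of all roots: 1.3278, 0.9207.
All moduli strictly greater than 1? No.
Verdict: Not stationary.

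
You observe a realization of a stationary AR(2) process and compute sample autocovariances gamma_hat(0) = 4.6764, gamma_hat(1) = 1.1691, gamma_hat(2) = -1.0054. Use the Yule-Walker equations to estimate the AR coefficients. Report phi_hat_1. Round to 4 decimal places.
\hat\phi_{1} = 0.3240

The Yule-Walker equations for an AR(p) process read, in matrix form,
  Gamma_p phi = r_p,   with   (Gamma_p)_{ij} = gamma(|i - j|),
                       (r_p)_i = gamma(i),   i,j = 1..p.
Substitute the sample gammas (Toeplitz matrix and right-hand side of size 2):
  Gamma_p = [[4.6764, 1.1691], [1.1691, 4.6764]]
  r_p     = [1.1691, -1.0054]
Written out:
  4.6764 phi_1 + 1.1691 phi_2 = 1.1691
  1.1691 phi_1 + 4.6764 phi_2 = -1.0054
Solve by Cramer's rule:
  det = gamma(0)^2 - gamma(1)^2 = (4.6764)^2 - (1.1691)^2 = 21.86871696 - 1.36679481 = 20.50192215
  phi_hat_1 = [gamma(1) gamma(0) - gamma(1) gamma(2)] / det = [(1.1691)(4.6764) - (1.1691)(-1.0054)] / 20.50192215 = 6.64259238 / 20.50192215 = 0.324
  phi_hat_2 = [gamma(0) gamma(2) - gamma(1)^2] / det = [(4.6764)(-1.0054) - (1.1691)^2] / 20.50192215 = -6.06844737 / 20.50192215 = -0.296
So phi_hat = [0.3240, -0.2960].
Therefore phi_hat_1 = 0.3240.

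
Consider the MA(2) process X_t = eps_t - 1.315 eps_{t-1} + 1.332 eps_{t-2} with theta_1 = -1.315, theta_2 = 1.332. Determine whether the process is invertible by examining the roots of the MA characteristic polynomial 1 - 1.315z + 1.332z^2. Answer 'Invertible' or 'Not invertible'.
\text{Not invertible}

The MA(q) characteristic polynomial is P(z) = 1 - 1.315z + 1.332z^2.
Invertibility requires all roots to lie outside the unit circle, i.e. |z| > 1 for every root.
Set 1 + (-1.315) z + (1.332) z^2 = 0, i.e. a z^2 + b z + c = 0 with a = 1.332, b = -1.315, c = 1.
Discriminant D = b^2 - 4ac = (-1.315)^2 - 4*(1.332)*1 = 1.729225 - (5.328) = -3.598775.
D < 0, so the roots are the complex-conjugate pair z = (-b +/- i sqrt(-D)) / (2a) = 0.4936 +/- 0.7121i.
For a conjugate pair |z|^2 = z * conj(z) = (product of roots) = c/a = 1/(1.332) = 0.750751, so |z| = sqrt(0.750751) = 0.8665 for both roots.
Moduli of all roots: 0.8665, 0.8665.
All moduli strictly greater than 1? No.
Verdict: Not invertible.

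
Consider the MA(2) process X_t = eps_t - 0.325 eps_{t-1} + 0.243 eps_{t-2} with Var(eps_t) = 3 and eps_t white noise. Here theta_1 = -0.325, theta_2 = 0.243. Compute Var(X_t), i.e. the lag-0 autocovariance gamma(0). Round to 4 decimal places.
\gamma(0) = 3.4940

For an MA(q) process X_t = eps_t + sum_i theta_i eps_{t-i} with
Var(eps_t) = sigma^2, the variance is
  gamma(0) = sigma^2 * (1 + sum_i theta_i^2).
  sum_i theta_i^2 = (-0.325)^2 + (0.243)^2 = 0.105625 + 0.059049 = 0.164674.
  gamma(0) = 3 * (1 + 0.164674) = 3 * 1.164674 = 3.494022, which rounds to 3.4940.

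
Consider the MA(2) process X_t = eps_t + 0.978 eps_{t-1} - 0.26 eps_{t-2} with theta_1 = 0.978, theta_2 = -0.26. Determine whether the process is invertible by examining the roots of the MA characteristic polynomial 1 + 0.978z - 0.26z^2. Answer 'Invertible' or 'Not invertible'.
\text{Not invertible}

The MA(q) characteristic polynomial is P(z) = 1 + 0.978z - 0.26z^2.
Invertibility requires all roots to lie outside the unit circle, i.e. |z| > 1 for every root.
Set 1 + (0.978) z + (-0.26) z^2 = 0, i.e. a z^2 + b z + c = 0 with a = -0.26, b = 0.978, c = 1.
Discriminant D = b^2 - 4ac = (0.978)^2 - 4*(-0.26)*1 = 0.956484 - (-1.04) = 1.996484.
D >= 0, so the roots are real: z = (-b +/- sqrt(D)) / (2a) = (-0.978 +/- 1.41297) / (-0.52).
  z_1 = (-0.978 + 1.41297) / (-0.52) = -0.8365,   |z_1| = 0.8365.
  z_2 = (-0.978 - 1.41297) / (-0.52) = 4.598,   |z_2| = 4.598.
Moduli of all roots: 0.8365, 4.5980.
All moduli strictly greater than 1? No.
Verdict: Not invertible.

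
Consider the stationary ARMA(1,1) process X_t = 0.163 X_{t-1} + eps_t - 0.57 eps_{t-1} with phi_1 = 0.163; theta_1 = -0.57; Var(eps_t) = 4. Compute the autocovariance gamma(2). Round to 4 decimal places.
\gamma(2) = -0.2473

Multiply the model equation by X_{t-k} and take expectations. With theta_0 = psi_0 = 1 and psi_j the MA(infinity) weights, this gives
  gamma(k) - sum_i phi_i gamma(k-i) = c_k,
  c_k = sigma^2 * sum_{j=k..q} theta_j psi_{j-k}   (c_k = 0 for k > q),
using gamma(-m) = gamma(m).
psi-weights needed (psi_j = theta_j + sum_i phi_i psi_{j-i}):
  psi_1 = theta_1 + phi_1 = -0.57 + (0.163) = -0.407
Right-hand sides:
  c_0 = sigma^2 (1 + theta_1 psi_1) = 4 * (1 + (-0.57)(-0.407)) = 4 * 1.23199 = 4.92796
  c_1 = sigma^2 theta_1 = 4 * (-0.57) = -2.28
  c_2 = 0
Equations for k = 0 and k = 1 (AR order 1):
  gamma(0) = phi_1 gamma(1) + c_0
  gamma(1) = phi_1 gamma(0) + c_1
Substituting the second into the first: gamma(0) (1 - phi_1^2) = c_0 + phi_1 c_1, so
  gamma(0) = (c_0 + phi_1 c_1) / (1 - phi_1^2) = (4.92796 + (0.163)(-2.28)) / (1 - (0.163)^2) = 4.55632 / 0.973431 = 4.680681.
  gamma(1) = phi_1 gamma(0) + c_1 = (0.163)(4.680681) + (-2.28) = -1.517049.
For k = 2 (> q): gamma(2) = phi_1 gamma(1) = (0.163)(-1.517049) = -0.247279.
Therefore gamma(2) = -0.2473 (to 4 decimal places).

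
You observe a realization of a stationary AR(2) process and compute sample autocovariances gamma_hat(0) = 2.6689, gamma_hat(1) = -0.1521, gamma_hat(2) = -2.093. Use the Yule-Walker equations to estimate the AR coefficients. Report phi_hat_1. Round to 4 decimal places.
\hat\phi_{1} = -0.1020

The Yule-Walker equations for an AR(p) process read, in matrix form,
  Gamma_p phi = r_p,   with   (Gamma_p)_{ij} = gamma(|i - j|),
                       (r_p)_i = gamma(i),   i,j = 1..p.
Substitute the sample gammas (Toeplitz matrix and right-hand side of size 2):
  Gamma_p = [[2.6689, -0.1521], [-0.1521, 2.6689]]
  r_p     = [-0.1521, -2.093]
Written out:
  2.6689 phi_1 - 0.1521 phi_2 = -0.1521
  -0.1521 phi_1 + 2.6689 phi_2 = -2.093
Solve by Cramer's rule:
  det = gamma(0)^2 - gamma(1)^2 = (2.6689)^2 - (-0.1521)^2 = 7.12302721 - 0.02313441 = 7.0998928
  phi_hat_1 = [gamma(1) gamma(0) - gamma(1) gamma(2)] / det = [(-0.1521)(2.6689) - (-0.1521)(-2.093)] / 7.0998928 = -0.72428499 / 7.0998928 = -0.102
  phi_hat_2 = [gamma(0) gamma(2) - gamma(1)^2] / det = [(2.6689)(-2.093) - (-0.1521)^2] / 7.0998928 = -5.60914211 / 7.0998928 = -0.79
So phi_hat = [-0.1020, -0.7900].
Therefore phi_hat_1 = -0.1020.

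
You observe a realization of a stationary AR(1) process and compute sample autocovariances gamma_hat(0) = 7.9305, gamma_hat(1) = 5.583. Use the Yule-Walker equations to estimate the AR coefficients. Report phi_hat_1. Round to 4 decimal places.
\hat\phi_{1} = 0.7040

The Yule-Walker equations for an AR(p) process read, in matrix form,
  Gamma_p phi = r_p,   with   (Gamma_p)_{ij} = gamma(|i - j|),
                       (r_p)_i = gamma(i),   i,j = 1..p.
Substitute the sample gammas (Toeplitz matrix and right-hand side of size 1):
  Gamma_p = [[7.9305]]
  r_p     = [5.583]
With p = 1 this is the single equation gamma(0) phi_1 = gamma(1):
  phi_hat_1 = gamma(1) / gamma(0) = 5.583 / 7.9305 = 0.7040.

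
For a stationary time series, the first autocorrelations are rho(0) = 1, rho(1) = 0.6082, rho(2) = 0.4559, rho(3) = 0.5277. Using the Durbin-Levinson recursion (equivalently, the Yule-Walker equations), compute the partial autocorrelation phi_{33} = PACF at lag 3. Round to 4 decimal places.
\phi_{33} = 0.3319

The PACF at lag k is phi_{kk}, the last component of the solution
to the Yule-Walker system G_k phi = r_k where
  (G_k)_{ij} = rho(|i - j|), (r_k)_i = rho(i), i,j = 1..k.
Equivalently, Durbin-Levinson gives phi_{kk} iteratively:
  phi_{11} = rho(1)
  phi_{kk} = [rho(k) - sum_{j=1..k-1} phi_{k-1,j} rho(k-j)]
            / [1 - sum_{j=1..k-1} phi_{k-1,j} rho(j)],
  phi_{k,j} = phi_{k-1,j} - phi_{kk} phi_{k-1,k-j},  j = 1..k-1.
Step k = 1:
  phi_11 = rho(1) = 0.6082.
Step k = 2:
  phi_22 = [rho(2) - phi_11 rho(1)] / [1 - phi_11 rho(1)] = [0.4559 - (0.6082)(0.6082)] / [1 - (0.6082)(0.6082)]
         = 0.08599276 / 0.63009276 = 0.136476.
  Update: phi_21 = phi_11 - phi_22 phi_11 = 0.6082 - (0.136476)(0.6082) = 0.525195.
Step k = 3:
  phi_33 = [rho(3) - phi_21 rho(2) - phi_22 rho(1)] / [1 - phi_21 rho(1) - phi_22 rho(2)]
    numerator   = 0.5277 - (0.525195)(0.4559) - (0.136476)(0.6082) = 0.20525865
    denominator = 1 - (0.525195)(0.6082) - (0.136476)(0.4559) = 0.61835678
  phi_33 = 0.20525865 / 0.61835678 = 0.3319.
Therefore phi_{33} = 0.3319.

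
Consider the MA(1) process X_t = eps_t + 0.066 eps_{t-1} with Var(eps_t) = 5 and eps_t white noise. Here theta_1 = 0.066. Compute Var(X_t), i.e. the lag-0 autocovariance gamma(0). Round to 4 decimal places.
\gamma(0) = 5.0218

For an MA(q) process X_t = eps_t + sum_i theta_i eps_{t-i} with
Var(eps_t) = sigma^2, the variance is
  gamma(0) = sigma^2 * (1 + sum_i theta_i^2).
  sum_i theta_i^2 = (0.066)^2 = 0.004356.
  gamma(0) = 5 * (1 + 0.004356) = 5 * 1.004356 = 5.02178, which rounds to 5.0218.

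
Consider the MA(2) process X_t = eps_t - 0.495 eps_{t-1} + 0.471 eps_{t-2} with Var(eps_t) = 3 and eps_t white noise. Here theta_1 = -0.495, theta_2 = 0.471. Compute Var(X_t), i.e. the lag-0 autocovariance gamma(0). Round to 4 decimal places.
\gamma(0) = 4.4006

For an MA(q) process X_t = eps_t + sum_i theta_i eps_{t-i} with
Var(eps_t) = sigma^2, the variance is
  gamma(0) = sigma^2 * (1 + sum_i theta_i^2).
  sum_i theta_i^2 = (-0.495)^2 + (0.471)^2 = 0.245025 + 0.221841 = 0.466866.
  gamma(0) = 3 * (1 + 0.466866) = 3 * 1.466866 = 4.400598, which rounds to 4.4006.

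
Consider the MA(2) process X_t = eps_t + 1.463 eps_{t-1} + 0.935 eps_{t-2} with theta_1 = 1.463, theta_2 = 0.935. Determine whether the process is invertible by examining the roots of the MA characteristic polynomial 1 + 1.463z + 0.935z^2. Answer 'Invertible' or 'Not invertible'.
\text{Invertible}

The MA(q) characteristic polynomial is P(z) = 1 + 1.463z + 0.935z^2.
Invertibility requires all roots to lie outside the unit circle, i.e. |z| > 1 for every root.
Set 1 + (1.463) z + (0.935) z^2 = 0, i.e. a z^2 + b z + c = 0 with a = 0.935, b = 1.463, c = 1.
Discriminant D = b^2 - 4ac = (1.463)^2 - 4*(0.935)*1 = 2.140369 - (3.74) = -1.599631.
D < 0, so the roots are the complex-conjugate pair z = (-b +/- i sqrt(-D)) / (2a) = -0.7824 +/- 0.6763i.
For a conjugate pair |z|^2 = z * conj(z) = (product of roots) = c/a = 1/(0.935) = 1.069519, so |z| = sqrt(1.069519) = 1.0342 for both roots.
Moduli of all roots: 1.0342, 1.0342.
All moduli strictly greater than 1? Yes.
Verdict: Invertible.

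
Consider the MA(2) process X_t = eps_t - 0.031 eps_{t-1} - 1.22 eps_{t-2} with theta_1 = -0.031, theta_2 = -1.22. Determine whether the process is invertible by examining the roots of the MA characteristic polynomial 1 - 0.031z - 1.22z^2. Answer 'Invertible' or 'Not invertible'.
\text{Not invertible}

The MA(q) characteristic polynomial is P(z) = 1 - 0.031z - 1.22z^2.
Invertibility requires all roots to lie outside the unit circle, i.e. |z| > 1 for every root.
Set 1 + (-0.031) z + (-1.22) z^2 = 0, i.e. a z^2 + b z + c = 0 with a = -1.22, b = -0.031, c = 1.
Discriminant D = b^2 - 4ac = (-0.031)^2 - 4*(-1.22)*1 = 0.000961 - (-4.88) = 4.880961.
D >= 0, so the roots are real: z = (-b +/- sqrt(D)) / (2a) = (0.031 +/- 2.20929) / (-2.44).
  z_1 = (0.031 + 2.20929) / (-2.44) = -0.9182,   |z_1| = 0.9182.
  z_2 = (0.031 - 2.20929) / (-2.44) = 0.8927,   |z_2| = 0.8927.
Moduli of all roots: 0.9182, 0.8927.
All moduli strictly greater than 1? No.
Verdict: Not invertible.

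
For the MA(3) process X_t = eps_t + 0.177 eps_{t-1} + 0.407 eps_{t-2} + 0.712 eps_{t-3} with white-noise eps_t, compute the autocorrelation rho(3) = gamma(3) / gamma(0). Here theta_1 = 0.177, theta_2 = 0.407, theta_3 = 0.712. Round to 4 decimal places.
\rho(3) = 0.4179

For an MA(q) process with theta_0 = 1, the autocovariance is
  gamma(k) = sigma^2 * sum_{i=0..q-k} theta_i * theta_{i+k},
and rho(k) = gamma(k) / gamma(0). Sigma^2 cancels.
  numerator   = (1)*(0.712) = 0.712.
  denominator = (1)^2 + (0.177)^2 + (0.407)^2 + (0.712)^2 = 1.703922.
  rho(3) = 0.712 / 1.703922 = 0.4179.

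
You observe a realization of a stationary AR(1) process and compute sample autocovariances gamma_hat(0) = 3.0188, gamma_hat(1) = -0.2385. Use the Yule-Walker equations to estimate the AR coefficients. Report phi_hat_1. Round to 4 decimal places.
\hat\phi_{1} = -0.0790

The Yule-Walker equations for an AR(p) process read, in matrix form,
  Gamma_p phi = r_p,   with   (Gamma_p)_{ij} = gamma(|i - j|),
                       (r_p)_i = gamma(i),   i,j = 1..p.
Substitute the sample gammas (Toeplitz matrix and right-hand side of size 1):
  Gamma_p = [[3.0188]]
  r_p     = [-0.2385]
With p = 1 this is the single equation gamma(0) phi_1 = gamma(1):
  phi_hat_1 = gamma(1) / gamma(0) = -0.2385 / 3.0188 = -0.0790.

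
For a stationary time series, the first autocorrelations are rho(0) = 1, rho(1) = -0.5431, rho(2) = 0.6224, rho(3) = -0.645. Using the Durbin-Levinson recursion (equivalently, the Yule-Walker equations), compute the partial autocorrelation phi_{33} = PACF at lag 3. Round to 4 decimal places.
\phi_{33} = -0.3829

The PACF at lag k is phi_{kk}, the last component of the solution
to the Yule-Walker system G_k phi = r_k where
  (G_k)_{ij} = rho(|i - j|), (r_k)_i = rho(i), i,j = 1..k.
Equivalently, Durbin-Levinson gives phi_{kk} iteratively:
  phi_{11} = rho(1)
  phi_{kk} = [rho(k) - sum_{j=1..k-1} phi_{k-1,j} rho(k-j)]
            / [1 - sum_{j=1..k-1} phi_{k-1,j} rho(j)],
  phi_{k,j} = phi_{k-1,j} - phi_{kk} phi_{k-1,k-j},  j = 1..k-1.
Step k = 1:
  phi_11 = rho(1) = -0.5431.
Step k = 2:
  phi_22 = [rho(2) - phi_11 rho(1)] / [1 - phi_11 rho(1)] = [0.6224 - (-0.5431)(-0.5431)] / [1 - (-0.5431)(-0.5431)]
         = 0.32744239 / 0.70504239 = 0.464429.
  Update: phi_21 = phi_11 - phi_22 phi_11 = -0.5431 - (0.464429)(-0.5431) = -0.290868.
Step k = 3:
  phi_33 = [rho(3) - phi_21 rho(2) - phi_22 rho(1)] / [1 - phi_21 rho(1) - phi_22 rho(2)]
    numerator   = -0.645 - (-0.290868)(0.6224) - (0.464429)(-0.5431) = -0.21173191
    denominator = 1 - (-0.290868)(-0.5431) - (0.464429)(0.6224) = 0.55296853
  phi_33 = -0.21173191 / 0.55296853 = -0.3829.
Therefore phi_{33} = -0.3829.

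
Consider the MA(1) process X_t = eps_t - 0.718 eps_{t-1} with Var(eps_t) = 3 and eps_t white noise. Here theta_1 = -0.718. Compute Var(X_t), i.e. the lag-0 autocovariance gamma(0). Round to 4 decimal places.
\gamma(0) = 4.5466

For an MA(q) process X_t = eps_t + sum_i theta_i eps_{t-i} with
Var(eps_t) = sigma^2, the variance is
  gamma(0) = sigma^2 * (1 + sum_i theta_i^2).
  sum_i theta_i^2 = (-0.718)^2 = 0.515524.
  gamma(0) = 3 * (1 + 0.515524) = 3 * 1.515524 = 4.546572, which rounds to 4.5466.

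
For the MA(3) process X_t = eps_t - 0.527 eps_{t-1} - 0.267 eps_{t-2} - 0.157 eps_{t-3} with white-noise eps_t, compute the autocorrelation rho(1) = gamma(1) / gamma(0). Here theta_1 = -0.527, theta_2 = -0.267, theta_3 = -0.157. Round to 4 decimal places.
\rho(1) = -0.2507

For an MA(q) process with theta_0 = 1, the autocovariance is
  gamma(k) = sigma^2 * sum_{i=0..q-k} theta_i * theta_{i+k},
and rho(k) = gamma(k) / gamma(0). Sigma^2 cancels.
  numerator   = (1)*(-0.527) + (-0.527)*(-0.267) + (-0.267)*(-0.157) = -0.344372.
  denominator = (1)^2 + (-0.527)^2 + (-0.267)^2 + (-0.157)^2 = 1.373667.
  rho(1) = -0.344372 / 1.373667 = -0.2507.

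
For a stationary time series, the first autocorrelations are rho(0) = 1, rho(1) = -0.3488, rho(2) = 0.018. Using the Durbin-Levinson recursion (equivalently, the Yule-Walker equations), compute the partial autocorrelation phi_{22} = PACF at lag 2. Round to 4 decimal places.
\phi_{22} = -0.1180

The PACF at lag k is phi_{kk}, the last component of the solution
to the Yule-Walker system G_k phi = r_k where
  (G_k)_{ij} = rho(|i - j|), (r_k)_i = rho(i), i,j = 1..k.
Equivalently, Durbin-Levinson gives phi_{kk} iteratively:
  phi_{11} = rho(1)
  phi_{kk} = [rho(k) - sum_{j=1..k-1} phi_{k-1,j} rho(k-j)]
            / [1 - sum_{j=1..k-1} phi_{k-1,j} rho(j)],
  phi_{k,j} = phi_{k-1,j} - phi_{kk} phi_{k-1,k-j},  j = 1..k-1.
Step k = 1:
  phi_11 = rho(1) = -0.3488.
Step k = 2:
  phi_22 = [rho(2) - phi_11 rho(1)] / [1 - phi_11 rho(1)] = [0.018 - (-0.3488)(-0.3488)] / [1 - (-0.3488)(-0.3488)]
         = -0.10366144 / 0.87833856 = -0.118.
Therefore phi_{22} = -0.1180.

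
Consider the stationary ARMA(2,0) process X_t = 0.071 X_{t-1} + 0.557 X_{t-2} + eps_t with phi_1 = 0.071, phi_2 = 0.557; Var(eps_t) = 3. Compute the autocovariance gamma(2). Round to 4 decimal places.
\gamma(2) = 2.5373

Multiply the model equation by X_{t-k} and take expectations. With theta_0 = psi_0 = 1 and psi_j the MA(infinity) weights, this gives
  gamma(k) - sum_i phi_i gamma(k-i) = c_k,
  c_k = sigma^2 * sum_{j=k..q} theta_j psi_{j-k}   (c_k = 0 for k > q),
using gamma(-m) = gamma(m).
Pure AR (q = 0): c_0 = sigma^2 = 3, c_k = 0 for k >= 1.
Equations for k = 0, 1, 2 (AR order 2, c_2 = 0):
  (E0) gamma(0) = phi_1 gamma(1) + phi_2 gamma(2) + c_0
  (E1) gamma(1) = phi_1 gamma(0) + phi_2 gamma(1) + c_1
  (E2) gamma(2) = phi_1 gamma(1) + phi_2 gamma(0)
From (E1): gamma(1) = A gamma(0) + B with
  A = phi_1 / (1 - phi_2) = 0.071 / 0.443 = 0.160271,   B = c_1 / (1 - phi_2) = 0 / 0.443 = 0.
Insert (E2) into (E0): gamma(0) (1 - phi_2^2) = phi_1 (1 + phi_2) gamma(1) + c_0.
  phi_1 (1 + phi_2) = (0.071)(1.557) = 0.110547,   1 - phi_2^2 = 0.689751.
Replace gamma(1) by A gamma(0) + B and collect gamma(0):
  gamma(0) [0.689751 - (0.110547)(0.160271)] = c_0 = 3
  gamma(0) * 0.672034 = 3
  gamma(0) = 3 / 0.672034 = 4.464063.
  gamma(1) = A gamma(0) = (0.160271)(4.464063) = 0.715459.
  gamma(2) = phi_1 gamma(1) + phi_2 gamma(0) = (0.071)(0.715459) + (0.557)(4.464063) = 2.537281.
Therefore gamma(2) = 2.5373 (to 4 decimal places).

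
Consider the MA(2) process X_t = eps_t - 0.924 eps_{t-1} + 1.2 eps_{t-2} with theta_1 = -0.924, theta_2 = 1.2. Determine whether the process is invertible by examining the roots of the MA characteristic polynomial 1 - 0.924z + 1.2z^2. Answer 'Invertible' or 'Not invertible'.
\text{Not invertible}

The MA(q) characteristic polynomial is P(z) = 1 - 0.924z + 1.2z^2.
Invertibility requires all roots to lie outside the unit circle, i.e. |z| > 1 for every root.
Set 1 + (-0.924) z + (1.2) z^2 = 0, i.e. a z^2 + b z + c = 0 with a = 1.2, b = -0.924, c = 1.
Discriminant D = b^2 - 4ac = (-0.924)^2 - 4*(1.2)*1 = 0.853776 - (4.8) = -3.946224.
D < 0, so the roots are the complex-conjugate pair z = (-b +/- i sqrt(-D)) / (2a) = 0.385 +/- 0.8277i.
For a conjugate pair |z|^2 = z * conj(z) = (product of roots) = c/a = 1/(1.2) = 0.833333, so |z| = sqrt(0.833333) = 0.9129 for both roots.
Moduli of all roots: 0.9129, 0.9129.
All moduli strictly greater than 1? No.
Verdict: Not invertible.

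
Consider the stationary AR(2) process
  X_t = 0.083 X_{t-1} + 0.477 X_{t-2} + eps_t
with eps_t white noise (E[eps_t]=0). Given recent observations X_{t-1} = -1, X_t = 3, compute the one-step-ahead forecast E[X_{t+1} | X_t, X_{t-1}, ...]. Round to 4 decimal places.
E[X_{t+1} \mid \mathcal F_t] = -0.2280

For an AR(p) model X_t = c + sum_i phi_i X_{t-i} + eps_t, the
one-step-ahead conditional mean is
  E[X_{t+1} | X_t, ...] = c + sum_i phi_i X_{t+1-i}.
Substitute known values:
  E[X_{t+1} | ...] = (0.083) * (3) + (0.477) * (-1)
                   = -0.2280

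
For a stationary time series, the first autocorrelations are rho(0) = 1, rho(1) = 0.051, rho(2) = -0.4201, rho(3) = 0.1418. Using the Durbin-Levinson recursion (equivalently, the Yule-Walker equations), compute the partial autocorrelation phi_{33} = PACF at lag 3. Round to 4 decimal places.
\phi_{33} = 0.2370

The PACF at lag k is phi_{kk}, the last component of the solution
to the Yule-Walker system G_k phi = r_k where
  (G_k)_{ij} = rho(|i - j|), (r_k)_i = rho(i), i,j = 1..k.
Equivalently, Durbin-Levinson gives phi_{kk} iteratively:
  phi_{11} = rho(1)
  phi_{kk} = [rho(k) - sum_{j=1..k-1} phi_{k-1,j} rho(k-j)]
            / [1 - sum_{j=1..k-1} phi_{k-1,j} rho(j)],
  phi_{k,j} = phi_{k-1,j} - phi_{kk} phi_{k-1,k-j},  j = 1..k-1.
Step k = 1:
  phi_11 = rho(1) = 0.051.
Step k = 2:
  phi_22 = [rho(2) - phi_11 rho(1)] / [1 - phi_11 rho(1)] = [-0.4201 - (0.051)(0.051)] / [1 - (0.051)(0.051)]
         = -0.422701 / 0.997399 = -0.423803.
  Update: phi_21 = phi_11 - phi_22 phi_11 = 0.051 - (-0.423803)(0.051) = 0.072614.
Step k = 3:
  phi_33 = [rho(3) - phi_21 rho(2) - phi_22 rho(1)] / [1 - phi_21 rho(1) - phi_22 rho(2)]
    numerator   = 0.1418 - (0.072614)(-0.4201) - (-0.423803)(0.051) = 0.1939191
    denominator = 1 - (0.072614)(0.051) - (-0.423803)(-0.4201) = 0.81825692
  phi_33 = 0.1939191 / 0.81825692 = 0.237.
Therefore phi_{33} = 0.2370.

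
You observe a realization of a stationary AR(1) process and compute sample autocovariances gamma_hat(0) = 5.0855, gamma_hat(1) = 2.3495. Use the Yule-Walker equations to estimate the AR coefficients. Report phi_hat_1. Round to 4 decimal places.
\hat\phi_{1} = 0.4620

The Yule-Walker equations for an AR(p) process read, in matrix form,
  Gamma_p phi = r_p,   with   (Gamma_p)_{ij} = gamma(|i - j|),
                       (r_p)_i = gamma(i),   i,j = 1..p.
Substitute the sample gammas (Toeplitz matrix and right-hand side of size 1):
  Gamma_p = [[5.0855]]
  r_p     = [2.3495]
With p = 1 this is the single equation gamma(0) phi_1 = gamma(1):
  phi_hat_1 = gamma(1) / gamma(0) = 2.3495 / 5.0855 = 0.4620.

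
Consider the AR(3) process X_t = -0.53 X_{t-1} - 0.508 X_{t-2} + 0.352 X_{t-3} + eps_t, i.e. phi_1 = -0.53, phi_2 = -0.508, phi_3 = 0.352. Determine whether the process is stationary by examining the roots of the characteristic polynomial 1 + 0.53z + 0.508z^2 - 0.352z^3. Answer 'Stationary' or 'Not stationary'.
\text{Stationary}

The AR(p) characteristic polynomial is P(z) = 1 + 0.53z + 0.508z^2 - 0.352z^3.
Stationarity requires all roots to lie outside the unit circle, i.e. |z| > 1 for every root.
Degree 3: look for a simple real root z0 first, then factor out (1 - z/z0) and solve the remaining quadratic.
Testing z0 = 2.5: P(2.5) = 1 + (0.53)(2.5) + (0.508)(2.5)^2 + (-0.352)(2.5)^3
  = 1 + (1.325) + (3.175) + (-5.5) = 0.  So z_0 = 2.5 is a root, |z_0| = 2.5.
Divide out the factor (1 - 0.4 z) = (1 - z/z0) (since 1/z0 = 0.4):
  P(z) = (1 - 0.4 z)(1 + (0.93) z + (0.88) z^2)
  [check: z-coef 0.93 - (0.4) = 0.53; z^2-coef 0.88 - (0.4)(0.93) = 0.508; z^3-coef -(0.4)(0.88) = -0.352.]
Remaining roots from the quadratic factor 1 + (0.93) z + (0.88) z^2:
  Set 1 + (0.93) z + (0.88) z^2 = 0, i.e. a z^2 + b z + c = 0 with a = 0.88, b = 0.93, c = 1.
  Discriminant D = b^2 - 4ac = (0.93)^2 - 4*(0.88)*1 = 0.8649 - (3.52) = -2.6551.
  D < 0, so the roots are the complex-conjugate pair z = (-b +/- i sqrt(-D)) / (2a) = -0.5284 +/- 0.9258i.
  For a conjugate pair |z|^2 = z * conj(z) = (product of roots) = c/a = 1/(0.88) = 1.136364, so |z| = sqrt(1.136364) = 1.066 for both roots.
Moduli of all roots: 2.5000, 1.0660, 1.0660.
All moduli strictly greater than 1? Yes.
Verdict: Stationary.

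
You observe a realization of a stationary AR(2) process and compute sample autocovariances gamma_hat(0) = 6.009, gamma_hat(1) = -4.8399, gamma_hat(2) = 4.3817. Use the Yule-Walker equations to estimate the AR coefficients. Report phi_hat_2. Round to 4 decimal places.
\hat\phi_{2} = 0.2290

The Yule-Walker equations for an AR(p) process read, in matrix form,
  Gamma_p phi = r_p,   with   (Gamma_p)_{ij} = gamma(|i - j|),
                       (r_p)_i = gamma(i),   i,j = 1..p.
Substitute the sample gammas (Toeplitz matrix and right-hand side of size 2):
  Gamma_p = [[6.009, -4.8399], [-4.8399, 6.009]]
  r_p     = [-4.8399, 4.3817]
Written out:
  6.009 phi_1 - 4.8399 phi_2 = -4.8399
  -4.8399 phi_1 + 6.009 phi_2 = 4.3817
Solve by Cramer's rule:
  det = gamma(0)^2 - gamma(1)^2 = (6.009)^2 - (-4.8399)^2 = 36.108081 - 23.42463201 = 12.68344899
  phi_hat_1 = [gamma(1) gamma(0) - gamma(1) gamma(2)] / det = [(-4.8399)(6.009) - (-4.8399)(4.3817)] / 12.68344899 = -7.87596927 / 12.68344899 = -0.621
  phi_hat_2 = [gamma(0) gamma(2) - gamma(1)^2] / det = [(6.009)(4.3817) - (-4.8399)^2] / 12.68344899 = 2.90500329 / 12.68344899 = 0.229
So phi_hat = [-0.6210, 0.2290].
Therefore phi_hat_2 = 0.2290.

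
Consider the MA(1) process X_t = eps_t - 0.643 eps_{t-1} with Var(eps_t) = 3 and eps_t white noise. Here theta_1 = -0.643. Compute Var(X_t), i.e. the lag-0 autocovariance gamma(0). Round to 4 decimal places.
\gamma(0) = 4.2403

For an MA(q) process X_t = eps_t + sum_i theta_i eps_{t-i} with
Var(eps_t) = sigma^2, the variance is
  gamma(0) = sigma^2 * (1 + sum_i theta_i^2).
  sum_i theta_i^2 = (-0.643)^2 = 0.413449.
  gamma(0) = 3 * (1 + 0.413449) = 3 * 1.413449 = 4.240347, which rounds to 4.2403.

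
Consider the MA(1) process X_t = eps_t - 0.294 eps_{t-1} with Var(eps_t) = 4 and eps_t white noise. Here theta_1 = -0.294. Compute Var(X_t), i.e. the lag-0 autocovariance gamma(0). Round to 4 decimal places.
\gamma(0) = 4.3457

For an MA(q) process X_t = eps_t + sum_i theta_i eps_{t-i} with
Var(eps_t) = sigma^2, the variance is
  gamma(0) = sigma^2 * (1 + sum_i theta_i^2).
  sum_i theta_i^2 = (-0.294)^2 = 0.086436.
  gamma(0) = 4 * (1 + 0.086436) = 4 * 1.086436 = 4.345744, which rounds to 4.3457.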